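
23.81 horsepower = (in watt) 1 horsepower = 745.69987 W, so 23.81 horsepower = 23.81 * 745.69987 = 17755.114 W. 17755.114 W = 17755.114 watt ≈ 1.776e+04 watt (4 s.f.). Final answer: 1.776e+04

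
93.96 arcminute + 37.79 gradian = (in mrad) 1 arcminute = 0.00029088821 rad, so 93.96 arcminute = 93.96 * 0.00029088821 = 0.027331856 rad. 1 gradian = 0.015707963 rad, so 37.79 gradian = 37.79 * 0.015707963 = 0.59360393 rad. Sum: 0.027331856 + 0.59360393 = 0.62093579 rad. 1 mrad = 0.001 rad, so 0.62093579 rad = 0.62093579 / 0.001 = 620.93579 mrad ≈ 620.9 mrad (4 s.f.). Final answer: 620.9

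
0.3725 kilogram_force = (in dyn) 3.653e+05. Check: 1 kilogram_force = 9.80665 N, so 0.3725 kilogram_force = 0.3725 * 9.80665 = 3.6529771 N. 1 dyn = 1e-05 N, so 3.6529771 N = 3.6529771 / 1e-05 = 365297.71 dyn ≈ 3.653e+05 dyn (4 s.f.).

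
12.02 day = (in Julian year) 1 day = 86400 s, so 12.02 day = 12.02 * 86400 = 1038528 s. 1 Julian year = 31557600 s, so 1038528 s = 1038528 / 31557600 = 0.032908966 Julian year ≈ 0.03291 Julian year (4 s.f.). Final answer: 0.03291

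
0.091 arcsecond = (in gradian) 2.809e-05. Check: 1 arcsecond = 4.8481368e-06 rad, so 0.091 arcsecond = 0.091 * 4.8481368e-06 = 4.4118045e-07 rad. 1 gradian = 0.015707963 rad, so 4.4118045e-07 rad = 4.4118045e-07 / 0.015707963 = 2.808642e-05 gradian ≈ 2.809e-05 gradian (4 s.f.).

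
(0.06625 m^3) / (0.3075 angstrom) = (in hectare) 2.154e+05. Check: 0.06625 m^3 is already in m^3. 1 angstrom = 1e-10 m, so 0.3075 angstrom = 0.3075 * 1e-10 = 3.075e-11 m. Combine: 0.06625 m^3 / 3.075e-11 m = 2.1544715e+09 m^2. 1 hectare = 10000 m^2, so 2.1544715e+09 m^2 = 2.1544715e+09 / 10000 = 215447.15 hectare ≈ 2.154e+05 hectare (4 s.f.).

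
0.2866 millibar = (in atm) 0.0002829. Check: 1 millibar = 100 Pa, so 0.2866 millibar = 0.2866 * 100 = 28.66 Pa. 1 atm = 101325 Pa, so 28.66 Pa = 28.66 / 101325 = 0.00028285221 atm ≈ 0.0002829 atm (4 s.f.).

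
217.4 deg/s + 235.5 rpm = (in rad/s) 1 deg/s = 0.017453293 rad/s, so 217.4 deg/s = 217.4 * 0.017453293 = 3.7943458 rad/s. 1 rpm = 0.10471976 rad/s, so 235.5 rpm = 235.5 * 0.10471976 = 24.661502 rad/s. Sum: 3.7943458 + 24.661502 = 28.455848 rad/s. Result: 28.455848 rad/s ≈ 28.46 rad/s (4 s.f.). Final answer: 28.46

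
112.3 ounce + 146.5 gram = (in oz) 117.5. Check: 1 ounce = 0.028349523 kg, so 112.3 ounce = 112.3 * 0.028349523 = 3.1836514 kg. 1 gram = 0.001 kg, so 146.5 gram = 146.5 * 0.001 = 0.1465 kg. Sum: 3.1836514 + 0.1465 = 3.3301514 kg. 1 oz = 0.028349523 kg, so 3.3301514 kg = 3.3301514 / 0.028349523 = 117.46764 oz ≈ 117.5 oz (4 s.f.).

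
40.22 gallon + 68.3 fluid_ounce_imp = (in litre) 1 gallon = 0.0037854118 m^3, so 40.22 gallon = 40.22 * 0.0037854118 = 0.15224926 m^3. 1 fluid_ounce_imp = 2.8413063e-05 m^3, so 68.3 fluid_ounce_imp = 68.3 * 2.8413063e-05 = 0.0019406122 m^3. Sum: 0.15224926 + 0.0019406122 = 0.15418987 m^3. 1 litre = 0.001 m^3, so 0.15418987 m^3 = 0.15418987 / 0.001 = 154.18987 litre ≈ 154.2 litre (4 s.f.). Final answer: 154.2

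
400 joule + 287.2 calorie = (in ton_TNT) 3.828e-07. Check: 400 joule = 400 J. 1 calorie = 4.184 J, so 287.2 calorie = 287.2 * 4.184 = 1201.6448 J. Sum: 400 + 1201.6448 = 1601.6448 J. 1 ton_TNT = 4.184e+09 J, so 1601.6448 J = 1601.6448 / 4.184e+09 = 3.8280229e-07 ton_TNT ≈ 3.828e-07 ton_TNT (4 s.f.).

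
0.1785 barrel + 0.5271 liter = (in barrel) 1 barrel = 0.15898729 m^3, so 0.1785 barrel = 0.1785 * 0.15898729 = 0.028379232 m^3. 1 liter = 0.001 m^3, so 0.5271 liter = 0.5271 * 0.001 = 0.0005271 m^3. Sum: 0.028379232 + 0.0005271 = 0.028906332 m^3. 1 barrel = 0.15898729 m^3, so 0.028906332 m^3 = 0.028906332 / 0.15898729 = 0.18181536 barrel ≈ 0.1818 barrel (4 s.f.). Final answer: 0.1818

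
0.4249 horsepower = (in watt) 1 horsepower = 745.69987 W, so 0.4249 horsepower = 0.4249 * 745.69987 = 316.84788 W. 316.84788 W = 316.84788 watt ≈ 316.8 watt (4 s.f.). Final answer: 316.8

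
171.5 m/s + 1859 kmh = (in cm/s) 6.879e+04. Check: 171.5 m/s is already in m/s. 1 kmh = 0.27777778 m/s, so 1859 kmh = 1859 * 0.27777778 = 516.38889 m/s. Sum: 171.5 + 516.38889 = 687.88889 m/s. 1 cm/s = 0.01 m/s, so 687.88889 m/s = 687.88889 / 0.01 = 68788.889 cm/s ≈ 6.879e+04 cm/s (4 s.f.).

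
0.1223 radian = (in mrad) 122.3. Check: 0.1223 radian = 0.1223 rad. 1 mrad = 0.001 rad, so 0.1223 rad = 0.1223 / 0.001 = 122.3 mrad.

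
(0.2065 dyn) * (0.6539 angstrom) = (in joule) 1 dyn = 1e-05 N, so 0.2065 dyn = 0.2065 * 1e-05 = 2.065e-06 N. 1 angstrom = 1e-10 m, so 0.6539 angstrom = 0.6539 * 1e-10 = 6.539e-11 m. Combine: 2.065e-06 N * 6.539e-11 m = 1.3503035e-16 J. 1.3503035e-16 J = 1.3503035e-16 joule ≈ 1.35e-16 joule (4 s.f.). Final answer: 1.35e-16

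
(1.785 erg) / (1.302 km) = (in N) 1.371e-10. Check: 1 erg = 1e-07 J, so 1.785 erg = 1.785 * 1e-07 = 1.785e-07 J. 1 km = 1000 m, so 1.302 km = 1.302 * 1000 = 1302 m. Combine: 1.785e-07 J / 1302 m = 1.3709677e-10 N. Result: 1.3709677e-10 N ≈ 1.371e-10 N (4 s.f.).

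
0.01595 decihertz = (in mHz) 1 decihertz = 0.1 Hz, so 0.01595 decihertz = 0.01595 * 0.1 = 0.001595 Hz. 1 mHz = 0.001 Hz, so 0.001595 Hz = 0.001595 / 0.001 = 1.595 mHz. Final answer: 1.595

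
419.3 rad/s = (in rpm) 1 rpm = 0.10471976 rad/s, so 419.3 rad/s = 419.3 / 0.10471976 = 4004.0201 rpm ≈ 4004 rpm (4 s.f.). Final answer: 4004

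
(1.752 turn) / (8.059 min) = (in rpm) 0.2174. Check: 1 turn = 6.2831853 rad, so 1.752 turn = 1.752 * 6.2831853 = 11.008141 rad. 1 min = 60 s, so 8.059 min = 8.059 * 60 = 483.54 s. Combine: 11.008141 rad / 483.54 s = 0.022765729 rad/s. 1 rpm = 0.10471976 rad/s, so 0.022765729 rad/s = 0.022765729 / 0.10471976 = 0.2173967 rpm ≈ 0.2174 rpm (4 s.f.).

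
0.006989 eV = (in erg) 1 eV = 1.6021766e-19 J, so 0.006989 eV = 0.006989 * 1.6021766e-19 = 1.1197612e-21 J. 1 erg = 1e-07 J, so 1.1197612e-21 J = 1.1197612e-21 / 1e-07 = 1.1197612e-14 erg ≈ 1.12e-14 erg (4 s.f.). Final answer: 1.12e-14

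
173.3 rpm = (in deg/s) 1040. Check: 1 rpm = 0.10471976 rad/s, so 173.3 rpm = 173.3 * 0.10471976 = 18.147934 rad/s. 1 deg/s = 0.017453293 rad/s, so 18.147934 rad/s = 18.147934 / 0.017453293 = 1039.8 deg/s ≈ 1040 deg/s (4 s.f.).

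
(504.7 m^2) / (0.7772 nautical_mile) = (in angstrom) 3.506e+09. Check: 504.7 m^2 is already in m^2. 1 nautical_mile = 1852 m, so 0.7772 nautical_mile = 0.7772 * 1852 = 1439.3744 m. Combine: 504.7 m^2 / 1439.3744 m = 0.35063844 m. 1 angstrom = 1e-10 m, so 0.35063844 m = 0.35063844 / 1e-10 = 3.5063844e+09 angstrom ≈ 3.506e+09 angstrom (4 s.f.).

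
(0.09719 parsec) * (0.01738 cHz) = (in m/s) 1 parsec = 3.0856776e+16 m, so 0.09719 parsec = 0.09719 * 3.0856776e+16 = 2.99897e+15 m. 1 cHz = 0.01 Hz, so 0.01738 cHz = 0.01738 * 0.01 = 0.0001738 Hz. Combine: 2.99897e+15 m * 0.0001738 Hz = 5.2122099e+11 m/s. Result: 5.2122099e+11 m/s ≈ 5.212e+11 m/s (4 s.f.). Final answer: 5.212e+11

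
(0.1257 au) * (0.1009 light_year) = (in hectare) 1.795e+21. Check: 1 au = 1.4959787e+11 m, so 0.1257 au = 0.1257 * 1.4959787e+11 = 1.8804452e+10 m. 1 light_year = 9.4607305e+15 m, so 0.1009 light_year = 0.1009 * 9.4607305e+15 = 9.545877e+14 m. Combine: 1.8804452e+10 m * 9.545877e+14 m = 1.7950499e+25 m^2. 1 hectare = 10000 m^2, so 1.7950499e+25 m^2 = 1.7950499e+25 / 10000 = 1.7950499e+21 hectare ≈ 1.795e+21 hectare (4 s.f.).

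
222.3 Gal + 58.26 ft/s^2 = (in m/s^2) 19.98. Check: 1 Gal = 0.01 m/s^2, so 222.3 Gal = 222.3 * 0.01 = 2.223 m/s^2. 1 ft/s^2 = 0.3048 m/s^2, so 58.26 ft/s^2 = 58.26 * 0.3048 = 17.757648 m/s^2. Sum: 2.223 + 17.757648 = 19.980648 m/s^2. Result: 19.980648 m/s^2 ≈ 19.98 m/s^2 (4 s.f.).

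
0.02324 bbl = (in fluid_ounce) 124.9. Check: 1 bbl = 0.15898729 m^3, so 0.02324 bbl = 0.02324 * 0.15898729 = 0.0036948647 m^3. 1 fluid_ounce = 2.957353e-05 m^3, so 0.0036948647 m^3 = 0.0036948647 / 2.957353e-05 = 124.93824 fluid_ounce ≈ 124.9 fluid_ounce (4 s.f.).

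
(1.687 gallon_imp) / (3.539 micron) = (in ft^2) 2.333e+04. Check: 1 gallon_imp = 0.00454609 m^3, so 1.687 gallon_imp = 1.687 * 0.00454609 = 0.0076692538 m^3. 1 micron = 1e-06 m, so 3.539 micron = 3.539 * 1e-06 = 3.539e-06 m. Combine: 0.0076692538 m^3 / 3.539e-06 m = 2167.0681 m^2. 1 ft^2 = 0.09290304 m^2, so 2167.0681 m^2 = 2167.0681 / 0.09290304 = 23326.126 ft^2 ≈ 2.333e+04 ft^2 (4 s.f.).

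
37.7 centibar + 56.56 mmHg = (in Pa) 1 centibar = 1000 Pa, so 37.7 centibar = 37.7 * 1000 = 37700 Pa. 1 mmHg = 133.32237 Pa, so 56.56 mmHg = 56.56 * 133.32237 = 7540.7132 Pa. Sum: 37700 + 7540.7132 = 45240.713 Pa. Result: 45240.713 Pa ≈ 4.524e+04 Pa (4 s.f.). Final answer: 4.524e+04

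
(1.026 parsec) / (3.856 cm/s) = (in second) 1 parsec = 3.0856776e+16 m, so 1.026 parsec = 1.026 * 3.0856776e+16 = 3.1659052e+16 m. 1 cm/s = 0.01 m/s, so 3.856 cm/s = 3.856 * 0.01 = 0.03856 m/s. Combine: 3.1659052e+16 m / 0.03856 m/s = 8.2103351e+17 s. 8.2103351e+17 s = 8.2103351e+17 second ≈ 8.21e+17 second (4 s.f.). Final answer: 8.21e+17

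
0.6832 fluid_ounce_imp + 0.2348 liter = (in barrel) 1 fluid_ounce_imp = 2.8413063e-05 m^3, so 0.6832 fluid_ounce_imp = 0.6832 * 2.8413063e-05 = 1.9411804e-05 m^3. 1 liter = 0.001 m^3, so 0.2348 liter = 0.2348 * 0.001 = 0.0002348 m^3. Sum: 1.9411804e-05 + 0.0002348 = 0.0002542118 m^3. 1 barrel = 0.15898729 m^3, so 0.0002542118 m^3 = 0.0002542118 / 0.15898729 = 0.0015989441 barrel ≈ 0.001599 barrel (4 s.f.). Final answer: 0.001599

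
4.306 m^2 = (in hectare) 0.0004306. Check: 1 hectare = 10000 m^2, so 4.306 m^2 = 4.306 / 10000 = 0.0004306 hectare.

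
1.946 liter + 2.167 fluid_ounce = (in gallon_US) 0.531. Check: 1 liter = 0.001 m^3, so 1.946 liter = 1.946 * 0.001 = 0.001946 m^3. 1 fluid_ounce = 2.957353e-05 m^3, so 2.167 fluid_ounce = 2.167 * 2.957353e-05 = 6.4085839e-05 m^3. Sum: 0.001946 + 6.4085839e-05 = 0.0020100858 m^3. 1 gallon_US = 0.0037854118 m^3, so 0.0020100858 m^3 = 0.0020100858 / 0.0037854118 = 0.5310085 gallon_US ≈ 0.531 gallon_US (4 s.f.).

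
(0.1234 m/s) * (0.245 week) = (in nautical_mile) 9.873. Check: 0.1234 m/s is already in m/s. 1 week = 604800 s, so 0.245 week = 0.245 * 604800 = 148176 s. Combine: 0.1234 m/s * 148176 s = 18284.918 m. 1 nautical_mile = 1852 m, so 18284.918 m = 18284.918 / 1852 = 9.8730661 nautical_mile ≈ 9.873 nautical_mile (4 s.f.).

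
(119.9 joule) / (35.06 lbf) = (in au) 5.139e-12. Check: 119.9 joule = 119.9 J. 1 lbf = 4.4482216 N, so 35.06 lbf = 35.06 * 4.4482216 = 155.95465 N. Combine: 119.9 J / 155.95465 N = 0.76881324 m. 1 au = 1.4959787e+11 m, so 0.76881324 m = 0.76881324 / 1.4959787e+11 = 5.1391991e-12 au ≈ 5.139e-12 au (4 s.f.).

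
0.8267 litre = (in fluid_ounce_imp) 29.1. Check: 1 litre = 0.001 m^3, so 0.8267 litre = 0.8267 * 0.001 = 0.0008267 m^3. 1 fluid_ounce_imp = 2.8413063e-05 m^3, so 0.0008267 m^3 = 0.0008267 / 2.8413063e-05 = 29.095772 fluid_ounce_imp ≈ 29.1 fluid_ounce_imp (4 s.f.).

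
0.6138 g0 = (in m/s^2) 1 g0 = 9.80665 m/s^2, so 0.6138 g0 = 0.6138 * 9.80665 = 6.0193218 m/s^2. Result: 6.0193218 m/s^2 ≈ 6.019 m/s^2 (4 s.f.). Final answer: 6.019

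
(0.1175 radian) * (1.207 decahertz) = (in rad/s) 0.1175 radian = 0.1175 rad. 1 decahertz = 10 Hz, so 1.207 decahertz = 1.207 * 10 = 12.07 Hz. Combine: 0.1175 rad * 12.07 Hz = 1.418225 rad/s. Result: 1.418225 rad/s ≈ 1.418 rad/s (4 s.f.). Final answer: 1.418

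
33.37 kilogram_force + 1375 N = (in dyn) 1.702e+08. Check: 1 kilogram_force = 9.80665 N, so 33.37 kilogram_force = 33.37 * 9.80665 = 327.24791 N. 1375 N is already in N. Sum: 327.24791 + 1375 = 1702.2479 N. 1 dyn = 1e-05 N, so 1702.2479 N = 1702.2479 / 1e-05 = 1.7022479e+08 dyn ≈ 1.702e+08 dyn (4 s.f.).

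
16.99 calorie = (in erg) 7.109e+08. Check: 1 calorie = 4.184 J, so 16.99 calorie = 16.99 * 4.184 = 71.08616 J. 1 erg = 1e-07 J, so 71.08616 J = 71.08616 / 1e-07 = 7.108616e+08 erg ≈ 7.109e+08 erg (4 s.f.).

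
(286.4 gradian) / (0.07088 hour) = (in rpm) 1 gradian = 0.015707963 rad, so 286.4 gradian = 286.4 * 0.015707963 = 4.4987607 rad. 1 hour = 3600 s, so 0.07088 hour = 0.07088 * 3600 = 255.168 s. Combine: 4.4987607 rad / 255.168 s = 0.017630583 rad/s. 1 rpm = 0.10471976 rad/s, so 0.017630583 rad/s = 0.017630583 / 0.10471976 = 0.16835967 rpm ≈ 0.1684 rpm (4 s.f.). Final answer: 0.1684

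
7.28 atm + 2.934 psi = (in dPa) 1 atm = 101325 Pa, so 7.28 atm = 7.28 * 101325 = 737646 Pa. 1 psi = 6894.7573 Pa, so 2.934 psi = 2.934 * 6894.7573 = 20229.218 Pa. Sum: 737646 + 20229.218 = 757875.22 Pa. 1 dPa = 0.1 Pa, so 757875.22 Pa = 757875.22 / 0.1 = 7578752.2 dPa ≈ 7.579e+06 dPa (4 s.f.). Final answer: 7.579e+06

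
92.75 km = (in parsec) 1 km = 1000 m, so 92.75 km = 92.75 * 1000 = 92750 m. 1 parsec = 3.0856776e+16 m, so 92750 m = 92750 / 3.0856776e+16 = 3.0058228e-12 parsec ≈ 3.006e-12 parsec (4 s.f.). Final answer: 3.006e-12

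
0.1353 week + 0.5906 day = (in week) 1 week = 604800 s, so 0.1353 week = 0.1353 * 604800 = 81829.44 s. 1 day = 86400 s, so 0.5906 day = 0.5906 * 86400 = 51027.84 s. Sum: 81829.44 + 51027.84 = 132857.28 s. 1 week = 604800 s, so 132857.28 s = 132857.28 / 604800 = 0.21967143 week ≈ 0.2197 week (4 s.f.). Final answer: 0.2197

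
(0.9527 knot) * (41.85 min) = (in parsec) 3.988e-14. Check: 1 knot = 0.51444444 m/s, so 0.9527 knot = 0.9527 * 0.51444444 = 0.49011122 m/s. 1 min = 60 s, so 41.85 min = 41.85 * 60 = 2511 s. Combine: 0.49011122 m/s * 2511 s = 1230.6693 m. 1 parsec = 3.0856776e+16 m, so 1230.6693 m = 1230.6693 / 3.0856776e+16 = 3.9883275e-14 parsec ≈ 3.988e-14 parsec (4 s.f.).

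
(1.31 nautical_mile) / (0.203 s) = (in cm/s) 1.195e+06. Check: 1 nautical_mile = 1852 m, so 1.31 nautical_mile = 1.31 * 1852 = 2426.12 m. 0.203 s is already in s. Combine: 2426.12 m / 0.203 s = 11951.33 m/s. 1 cm/s = 0.01 m/s, so 11951.33 m/s = 11951.33 / 0.01 = 1195133 cm/s ≈ 1.195e+06 cm/s (4 s.f.).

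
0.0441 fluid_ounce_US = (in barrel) 1 fluid_ounce_US = 2.957353e-05 m^3, so 0.0441 fluid_ounce_US = 0.0441 * 2.957353e-05 = 1.3041927e-06 m^3. 1 barrel = 0.15898729 m^3, so 1.3041927e-06 m^3 = 1.3041927e-06 / 0.15898729 = 8.203125e-06 barrel ≈ 8.203e-06 barrel (4 s.f.). Final answer: 8.203e-06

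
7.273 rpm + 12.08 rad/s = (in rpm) 122.6. Check: 1 rpm = 0.10471976 rad/s, so 7.273 rpm = 7.273 * 0.10471976 = 0.76162678 rad/s. 12.08 rad/s is already in rad/s. Sum: 0.76162678 + 12.08 = 12.841627 rad/s. 1 rpm = 0.10471976 rad/s, so 12.841627 rad/s = 12.841627 / 0.10471976 = 122.6285 rpm ≈ 122.6 rpm (4 s.f.).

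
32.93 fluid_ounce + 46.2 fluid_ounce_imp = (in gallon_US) 0.604. Check: 1 fluid_ounce = 2.957353e-05 m^3, so 32.93 fluid_ounce = 32.93 * 2.957353e-05 = 0.00097385633 m^3. 1 fluid_ounce_imp = 2.8413063e-05 m^3, so 46.2 fluid_ounce_imp = 46.2 * 2.8413063e-05 = 0.0013126835 m^3. Sum: 0.00097385633 + 0.0013126835 = 0.0022865398 m^3. 1 gallon_US = 0.0037854118 m^3, so 0.0022865398 m^3 = 0.0022865398 / 0.0037854118 = 0.60403992 gallon_US ≈ 0.604 gallon_US (4 s.f.).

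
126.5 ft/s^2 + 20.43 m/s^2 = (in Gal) 1 ft/s^2 = 0.3048 m/s^2, so 126.5 ft/s^2 = 126.5 * 0.3048 = 38.5572 m/s^2. 20.43 m/s^2 is already in m/s^2. Sum: 38.5572 + 20.43 = 58.9872 m/s^2. 1 Gal = 0.01 m/s^2, so 58.9872 m/s^2 = 58.9872 / 0.01 = 5898.72 Gal ≈ 5899 Gal (4 s.f.). Final answer: 5899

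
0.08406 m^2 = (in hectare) 1 hectare = 10000 m^2, so 0.08406 m^2 = 0.08406 / 10000 = 8.406e-06 hectare. Final answer: 8.406e-06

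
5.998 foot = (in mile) 1 foot = 0.3048 m, so 5.998 foot = 5.998 * 0.3048 = 1.8281904 m. 1 mile = 1609.344 m, so 1.8281904 m = 1.8281904 / 1609.344 = 0.0011359848 mile ≈ 0.001136 mile (4 s.f.). Final answer: 0.001136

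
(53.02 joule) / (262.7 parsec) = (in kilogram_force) 53.02 joule = 53.02 J. 1 parsec = 3.0856776e+16 m, so 262.7 parsec = 262.7 * 3.0856776e+16 = 8.106075e+18 m. Combine: 53.02 J / 8.106075e+18 m = 6.5407734e-18 N. 1 kilogram_force = 9.80665 N, so 6.5407734e-18 N = 6.5407734e-18 / 9.80665 = 6.6697327e-19 kilogram_force ≈ 6.67e-19 kilogram_force (4 s.f.). Final answer: 6.67e-19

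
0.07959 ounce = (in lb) 0.004974. Check: 1 ounce = 0.028349523 kg, so 0.07959 ounce = 0.07959 * 0.028349523 = 0.0022563385 kg. 1 lb = 0.45359237 kg, so 0.0022563385 kg = 0.0022563385 / 0.45359237 = 0.004974375 lb ≈ 0.004974 lb (4 s.f.).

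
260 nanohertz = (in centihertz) 1 nanohertz = 1e-09 Hz, so 260 nanohertz = 260 * 1e-09 = 2.6e-07 Hz. 1 centihertz = 0.01 Hz, so 2.6e-07 Hz = 2.6e-07 / 0.01 = 2.6e-05 centihertz. Final answer: 2.6e-05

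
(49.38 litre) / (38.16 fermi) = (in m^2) 1 litre = 0.001 m^3, so 49.38 litre = 49.38 * 0.001 = 0.04938 m^3. 1 fermi = 1e-15 m, so 38.16 fermi = 38.16 * 1e-15 = 3.816e-14 m. Combine: 0.04938 m^3 / 3.816e-14 m = 1.2940252e+12 m^2. Result: 1.2940252e+12 m^2 ≈ 1.294e+12 m^2 (4 s.f.). Final answer: 1.294e+12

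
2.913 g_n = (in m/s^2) 1 g_n = 9.80665 m/s^2, so 2.913 g_n = 2.913 * 9.80665 = 28.566771 m/s^2. Result: 28.566771 m/s^2 ≈ 28.57 m/s^2 (4 s.f.). Final answer: 28.57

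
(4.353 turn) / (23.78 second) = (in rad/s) 1.15. Check: 1 turn = 6.2831853 rad, so 4.353 turn = 4.353 * 6.2831853 = 27.350706 rad. 23.78 second = 23.78 s. Combine: 27.350706 rad / 23.78 s = 1.1501558 rad/s. Result: 1.1501558 rad/s ≈ 1.15 rad/s (4 s.f.).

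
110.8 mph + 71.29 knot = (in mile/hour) 1 mph = 0.44704 m/s, so 110.8 mph = 110.8 * 0.44704 = 49.532032 m/s. 1 knot = 0.51444444 m/s, so 71.29 knot = 71.29 * 0.51444444 = 36.674744 m/s. Sum: 49.532032 + 36.674744 = 86.206776 m/s. 1 mile/hour = 0.44704 m/s, so 86.206776 m/s = 86.206776 / 0.44704 = 192.83907 mile/hour ≈ 192.8 mile/hour (4 s.f.). Final answer: 192.8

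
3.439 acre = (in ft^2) 1 acre = 4046.8564 m^2, so 3.439 acre = 3.439 * 4046.8564 = 13917.139 m^2. 1 ft^2 = 0.09290304 m^2, so 13917.139 m^2 = 13917.139 / 0.09290304 = 149802.84 ft^2 ≈ 1.498e+05 ft^2 (4 s.f.). Final answer: 1.498e+05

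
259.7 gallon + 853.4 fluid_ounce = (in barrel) 6.342. Check: 1 gallon = 0.0037854118 m^3, so 259.7 gallon = 259.7 * 0.0037854118 = 0.98307144 m^3. 1 fluid_ounce = 2.957353e-05 m^3, so 853.4 fluid_ounce = 853.4 * 2.957353e-05 = 0.02523805 m^3. Sum: 0.98307144 + 0.02523805 = 1.0083095 m^3. 1 barrel = 0.15898729 m^3, so 1.0083095 m^3 = 1.0083095 / 0.15898729 = 6.3420759 barrel ≈ 6.342 barrel (4 s.f.).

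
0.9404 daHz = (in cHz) 1 daHz = 10 Hz, so 0.9404 daHz = 0.9404 * 10 = 9.404 Hz. 1 cHz = 0.01 Hz, so 9.404 Hz = 9.404 / 0.01 = 940.4 cHz. Final answer: 940.4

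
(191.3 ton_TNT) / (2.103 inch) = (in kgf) 1 ton_TNT = 4.184e+09 J, so 191.3 ton_TNT = 191.3 * 4.184e+09 = 8.003992e+11 J. 1 inch = 0.0254 m, so 2.103 inch = 2.103 * 0.0254 = 0.0534162 m. Combine: 8.003992e+11 J / 0.0534162 m = 1.4984203e+13 N. 1 kgf = 9.80665 N, so 1.4984203e+13 N = 1.4984203e+13 / 9.80665 = 1.5279635e+12 kgf ≈ 1.528e+12 kgf (4 s.f.). Final answer: 1.528e+12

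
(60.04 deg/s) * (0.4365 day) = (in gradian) 1 deg/s = 0.017453293 rad/s, so 60.04 deg/s = 60.04 * 0.017453293 = 1.0478957 rad/s. 1 day = 86400 s, so 0.4365 day = 0.4365 * 86400 = 37713.6 s. Combine: 1.0478957 rad/s * 37713.6 s = 39519.919 rad. 1 gradian = 0.015707963 rad, so 39519.919 rad = 39519.919 / 0.015707963 = 2515916.2 gradian ≈ 2.516e+06 gradian (4 s.f.). Final answer: 2.516e+06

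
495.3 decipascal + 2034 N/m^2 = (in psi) 1 decipascal = 0.1 Pa, so 495.3 decipascal = 495.3 * 0.1 = 49.53 Pa. 2034 N/m^2 = 2034 Pa. Sum: 49.53 + 2034 = 2083.53 Pa. 1 psi = 6894.7573 Pa, so 2083.53 Pa = 2083.53 / 6894.7573 = 0.30219048 psi ≈ 0.3022 psi (4 s.f.). Final answer: 0.3022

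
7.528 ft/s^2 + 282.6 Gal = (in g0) 1 ft/s^2 = 0.3048 m/s^2, so 7.528 ft/s^2 = 7.528 * 0.3048 = 2.2945344 m/s^2. 1 Gal = 0.01 m/s^2, so 282.6 Gal = 282.6 * 0.01 = 2.826 m/s^2. Sum: 2.2945344 + 2.826 = 5.1205344 m/s^2. 1 g0 = 9.80665 m/s^2, so 5.1205344 m/s^2 = 5.1205344 / 9.80665 = 0.52214919 g0 ≈ 0.5221 g0 (4 s.f.). Final answer: 0.5221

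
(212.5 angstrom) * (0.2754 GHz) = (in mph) 1 angstrom = 1e-10 m, so 212.5 angstrom = 212.5 * 1e-10 = 2.125e-08 m. 1 GHz = 1e+09 Hz, so 0.2754 GHz = 0.2754 * 1e+09 = 2.754e+08 Hz. Combine: 2.125e-08 m * 2.754e+08 Hz = 5.85225 m/s. 1 mph = 0.44704 m/s, so 5.85225 m/s = 5.85225 / 0.44704 = 13.09111 mph ≈ 13.09 mph (4 s.f.). Final answer: 13.09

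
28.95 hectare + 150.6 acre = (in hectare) 1 hectare = 10000 m^2, so 28.95 hectare = 28.95 * 10000 = 289500 m^2. 1 acre = 4046.8564 m^2, so 150.6 acre = 150.6 * 4046.8564 = 609456.58 m^2. Sum: 289500 + 609456.58 = 898956.58 m^2. 1 hectare = 10000 m^2, so 898956.58 m^2 = 898956.58 / 10000 = 89.895658 hectare ≈ 89.9 hectare (4 s.f.). Final answer: 89.9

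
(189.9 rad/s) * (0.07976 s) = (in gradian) 189.9 rad/s is already in rad/s. 0.07976 s is already in s. Combine: 189.9 rad/s * 0.07976 s = 15.146424 rad. 1 gradian = 0.015707963 rad, so 15.146424 rad = 15.146424 / 0.015707963 = 964.2513 gradian ≈ 964.3 gradian (4 s.f.). Final answer: 964.3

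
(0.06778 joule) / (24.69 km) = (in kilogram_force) 2.799e-07. Check: 0.06778 joule = 0.06778 J. 1 km = 1000 m, so 24.69 km = 24.69 * 1000 = 24690 m. Combine: 0.06778 J / 24690 m = 2.745241e-06 N. 1 kilogram_force = 9.80665 N, so 2.745241e-06 N = 2.745241e-06 / 9.80665 = 2.7993667e-07 kilogram_force ≈ 2.799e-07 kilogram_force (4 s.f.).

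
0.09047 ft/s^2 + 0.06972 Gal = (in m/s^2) 0.02827. Check: 1 ft/s^2 = 0.3048 m/s^2, so 0.09047 ft/s^2 = 0.09047 * 0.3048 = 0.027575256 m/s^2. 1 Gal = 0.01 m/s^2, so 0.06972 Gal = 0.06972 * 0.01 = 0.0006972 m/s^2. Sum: 0.027575256 + 0.0006972 = 0.028272456 m/s^2. Result: 0.028272456 m/s^2 ≈ 0.02827 m/s^2 (4 s.f.).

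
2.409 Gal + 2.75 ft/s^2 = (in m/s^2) 1 Gal = 0.01 m/s^2, so 2.409 Gal = 2.409 * 0.01 = 0.02409 m/s^2. 1 ft/s^2 = 0.3048 m/s^2, so 2.75 ft/s^2 = 2.75 * 0.3048 = 0.8382 m/s^2. Sum: 0.02409 + 0.8382 = 0.86229 m/s^2. Result: 0.86229 m/s^2 ≈ 0.8623 m/s^2 (4 s.f.). Final answer: 0.8623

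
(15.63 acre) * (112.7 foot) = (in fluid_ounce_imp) 1 acre = 4046.8564 m^2, so 15.63 acre = 15.63 * 4046.8564 = 63252.366 m^2. 1 foot = 0.3048 m, so 112.7 foot = 112.7 * 0.3048 = 34.35096 m. Combine: 63252.366 m^2 * 34.35096 m = 2172779.5 m^3. 1 fluid_ounce_imp = 2.8413063e-05 m^3, so 2172779.5 m^3 = 2172779.5 / 2.8413063e-05 = 7.6471147e+10 fluid_ounce_imp ≈ 7.647e+10 fluid_ounce_imp (4 s.f.). Final answer: 7.647e+10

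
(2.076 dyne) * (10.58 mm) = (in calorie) 5.25e-08. Check: 1 dyne = 1e-05 N, so 2.076 dyne = 2.076 * 1e-05 = 2.076e-05 N. 1 mm = 0.001 m, so 10.58 mm = 10.58 * 0.001 = 0.01058 m. Combine: 2.076e-05 N * 0.01058 m = 2.196408e-07 J. 1 calorie = 4.184 J, so 2.196408e-07 J = 2.196408e-07 / 4.184 = 5.2495411e-08 calorie ≈ 5.25e-08 calorie (4 s.f.).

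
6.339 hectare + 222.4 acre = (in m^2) 9.634e+05. Check: 1 hectare = 10000 m^2, so 6.339 hectare = 6.339 * 10000 = 63390 m^2. 1 acre = 4046.8564 m^2, so 222.4 acre = 222.4 * 4046.8564 = 900020.87 m^2. Sum: 63390 + 900020.87 = 963410.87 m^2. Result: 963410.87 m^2 ≈ 9.634e+05 m^2 (4 s.f.).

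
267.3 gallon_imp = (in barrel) 7.643. Check: 1 gallon_imp = 0.00454609 m^3, so 267.3 gallon_imp = 267.3 * 0.00454609 = 1.2151699 m^3. 1 barrel = 0.15898729 m^3, so 1.2151699 m^3 = 1.2151699 / 0.15898729 = 7.6431885 barrel ≈ 7.643 barrel (4 s.f.).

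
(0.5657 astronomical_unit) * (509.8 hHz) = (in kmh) 1 astronomical_unit = 1.4959787e+11 m, so 0.5657 astronomical_unit = 0.5657 * 1.4959787e+11 = 8.4627515e+10 m. 1 hHz = 100 Hz, so 509.8 hHz = 509.8 * 100 = 50980 Hz. Combine: 8.4627515e+10 m * 50980 Hz = 4.3143107e+15 m/s. 1 kmh = 0.27777778 m/s, so 4.3143107e+15 m/s = 4.3143107e+15 / 0.27777778 = 1.5531519e+16 kmh ≈ 1.553e+16 kmh (4 s.f.). Final answer: 1.553e+16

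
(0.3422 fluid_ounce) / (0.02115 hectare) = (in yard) 5.233e-08. Check: 1 fluid_ounce = 2.957353e-05 m^3, so 0.3422 fluid_ounce = 0.3422 * 2.957353e-05 = 1.0120062e-05 m^3. 1 hectare = 10000 m^2, so 0.02115 hectare = 0.02115 * 10000 = 211.5 m^2. Combine: 1.0120062e-05 m^3 / 211.5 m^2 = 4.7848992e-08 m. 1 yard = 0.9144 m, so 4.7848992e-08 m = 4.7848992e-08 / 0.9144 = 5.2328294e-08 yard ≈ 5.233e-08 yard (4 s.f.).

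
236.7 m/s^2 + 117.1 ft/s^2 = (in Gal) 2.724e+04. Check: 236.7 m/s^2 is already in m/s^2. 1 ft/s^2 = 0.3048 m/s^2, so 117.1 ft/s^2 = 117.1 * 0.3048 = 35.69208 m/s^2. Sum: 236.7 + 35.69208 = 272.39208 m/s^2. 1 Gal = 0.01 m/s^2, so 272.39208 m/s^2 = 272.39208 / 0.01 = 27239.208 Gal ≈ 2.724e+04 Gal (4 s.f.).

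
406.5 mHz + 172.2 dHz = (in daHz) 1 mHz = 0.001 Hz, so 406.5 mHz = 406.5 * 0.001 = 0.4065 Hz. 1 dHz = 0.1 Hz, so 172.2 dHz = 172.2 * 0.1 = 17.22 Hz. Sum: 0.4065 + 17.22 = 17.6265 Hz. 1 daHz = 10 Hz, so 17.6265 Hz = 17.6265 / 10 = 1.76265 daHz ≈ 1.763 daHz (4 s.f.). Final answer: 1.763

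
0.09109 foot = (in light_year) 1 foot = 0.3048 m, so 0.09109 foot = 0.09109 * 0.3048 = 0.027764232 m. 1 light_year = 9.4607305e+15 m, so 0.027764232 m = 0.027764232 / 9.4607305e+15 = 2.9346816e-18 light_year ≈ 2.935e-18 light_year (4 s.f.). Final answer: 2.935e-18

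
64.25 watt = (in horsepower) 64.25 watt = 64.25 W. 1 horsepower = 745.69987 W, so 64.25 W = 64.25 / 745.69987 = 0.086160669 horsepower ≈ 0.08616 horsepower (4 s.f.). Final answer: 0.08616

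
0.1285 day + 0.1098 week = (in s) 7.751e+04. Check: 1 day = 86400 s, so 0.1285 day = 0.1285 * 86400 = 11102.4 s. 1 week = 604800 s, so 0.1098 week = 0.1098 * 604800 = 66407.04 s. Sum: 11102.4 + 66407.04 = 77509.44 s. Result: 77509.44 s ≈ 7.751e+04 s (4 s.f.).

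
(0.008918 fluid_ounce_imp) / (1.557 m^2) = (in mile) 1.011e-10. Check: 1 fluid_ounce_imp = 2.8413063e-05 m^3, so 0.008918 fluid_ounce_imp = 0.008918 * 2.8413063e-05 = 2.5338769e-07 m^3. 1.557 m^2 is already in m^2. Combine: 2.5338769e-07 m^3 / 1.557 m^2 = 1.6274097e-07 m. 1 mile = 1609.344 m, so 1.6274097e-07 m = 1.6274097e-07 / 1609.344 = 1.0112255e-10 mile ≈ 1.011e-10 mile (4 s.f.).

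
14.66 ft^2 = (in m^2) 1.362. Check: 1 ft^2 = 0.09290304 m^2, so 14.66 ft^2 = 14.66 * 0.09290304 = 1.3619586 m^2. Result: 1.3619586 m^2 ≈ 1.362 m^2 (4 s.f.).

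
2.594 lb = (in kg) 1.177. Check: 1 lb = 0.45359237 kg, so 2.594 lb = 2.594 * 0.45359237 = 1.1766186 kg. Result: 1.1766186 kg ≈ 1.177 kg (4 s.f.).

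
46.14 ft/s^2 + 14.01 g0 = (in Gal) 1.515e+04. Check: 1 ft/s^2 = 0.3048 m/s^2, so 46.14 ft/s^2 = 46.14 * 0.3048 = 14.063472 m/s^2. 1 g0 = 9.80665 m/s^2, so 14.01 g0 = 14.01 * 9.80665 = 137.39117 m/s^2. Sum: 14.063472 + 137.39117 = 151.45464 m/s^2. 1 Gal = 0.01 m/s^2, so 151.45464 m/s^2 = 151.45464 / 0.01 = 15145.464 Gal ≈ 1.515e+04 Gal (4 s.f.).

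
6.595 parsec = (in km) 2.035e+14. Check: 1 parsec = 3.0856776e+16 m, so 6.595 parsec = 6.595 * 3.0856776e+16 = 2.0350044e+17 m. 1 km = 1000 m, so 2.0350044e+17 m = 2.0350044e+17 / 1000 = 2.0350044e+14 km ≈ 2.035e+14 km (4 s.f.).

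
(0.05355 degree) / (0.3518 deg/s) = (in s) 1 degree = 0.017453293 rad, so 0.05355 degree = 0.05355 * 0.017453293 = 0.00093462381 rad. 1 deg/s = 0.017453293 rad/s, so 0.3518 deg/s = 0.3518 * 0.017453293 = 0.0061400683 rad/s. Combine: 0.00093462381 rad / 0.0061400683 rad/s = 0.15221717 s. Result: 0.15221717 s ≈ 0.1522 s (4 s.f.). Final answer: 0.1522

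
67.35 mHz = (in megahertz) 6.735e-08. Check: 1 mHz = 0.001 Hz, so 67.35 mHz = 67.35 * 0.001 = 0.06735 Hz. 1 megahertz = 1000000 Hz, so 0.06735 Hz = 0.06735 / 1000000 = 6.735e-08 megahertz.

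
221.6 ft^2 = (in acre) 0.005087. Check: 1 ft^2 = 0.09290304 m^2, so 221.6 ft^2 = 221.6 * 0.09290304 = 20.587314 m^2. 1 acre = 4046.8564 m^2, so 20.587314 m^2 = 20.587314 / 4046.8564 = 0.005087236 acre ≈ 0.005087 acre (4 s.f.).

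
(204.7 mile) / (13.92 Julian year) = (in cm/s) 0.07499. Check: 1 mile = 1609.344 m, so 204.7 mile = 204.7 * 1609.344 = 329432.72 m. 1 Julian year = 31557600 s, so 13.92 Julian year = 13.92 * 31557600 = 4.3928179e+08 s. Combine: 329432.72 m / 4.3928179e+08 s = 0.00074993483 m/s. 1 cm/s = 0.01 m/s, so 0.00074993483 m/s = 0.00074993483 / 0.01 = 0.074993483 cm/s ≈ 0.07499 cm/s (4 s.f.).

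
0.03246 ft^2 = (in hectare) 3.016e-07. Check: 1 ft^2 = 0.09290304 m^2, so 0.03246 ft^2 = 0.03246 * 0.09290304 = 0.0030156327 m^2. 1 hectare = 10000 m^2, so 0.0030156327 m^2 = 0.0030156327 / 10000 = 3.0156327e-07 hectare ≈ 3.016e-07 hectare (4 s.f.).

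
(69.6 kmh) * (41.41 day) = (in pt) 1 kmh = 0.27777778 m/s, so 69.6 kmh = 69.6 * 0.27777778 = 19.333333 m/s. 1 day = 86400 s, so 41.41 day = 41.41 * 86400 = 3577824 s. Combine: 19.333333 m/s * 3577824 s = 69171264 m. 1 pt = 0.00035277778 m, so 69171264 m = 69171264 / 0.00035277778 = 1.9607602e+11 pt ≈ 1.961e+11 pt (4 s.f.). Final answer: 1.961e+11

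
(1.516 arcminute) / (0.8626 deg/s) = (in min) 1 arcminute = 0.00029088821 rad, so 1.516 arcminute = 1.516 * 0.00029088821 = 0.00044098652 rad. 1 deg/s = 0.017453293 rad/s, so 0.8626 deg/s = 0.8626 * 0.017453293 = 0.01505521 rad/s. Combine: 0.00044098652 rad / 0.01505521 rad/s = 0.02929129 s. 1 min = 60 s, so 0.02929129 s = 0.02929129 / 60 = 0.00048818816 min ≈ 0.0004882 min (4 s.f.). Final answer: 0.0004882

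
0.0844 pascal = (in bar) 0.0844 pascal = 0.0844 Pa. 1 bar = 100000 Pa, so 0.0844 Pa = 0.0844 / 100000 = 8.44e-07 bar. Final answer: 8.44e-07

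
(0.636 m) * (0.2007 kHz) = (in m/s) 127.6. Check: 0.636 m is already in m. 1 kHz = 1000 Hz, so 0.2007 kHz = 0.2007 * 1000 = 200.7 Hz. Combine: 0.636 m * 200.7 Hz = 127.6452 m/s. Result: 127.6452 m/s ≈ 127.6 m/s (4 s.f.).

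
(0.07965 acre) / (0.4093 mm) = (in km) 787.5. Check: 1 acre = 4046.8564 m^2, so 0.07965 acre = 0.07965 * 4046.8564 = 322.33211 m^2. 1 mm = 0.001 m, so 0.4093 mm = 0.4093 * 0.001 = 0.0004093 m. Combine: 322.33211 m^2 / 0.0004093 m = 787520.43 m. 1 km = 1000 m, so 787520.43 m = 787520.43 / 1000 = 787.52043 km ≈ 787.5 km (4 s.f.).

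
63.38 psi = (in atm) 4.313. Check: 1 psi = 6894.7573 Pa, so 63.38 psi = 63.38 * 6894.7573 = 436989.72 Pa. 1 atm = 101325 Pa, so 436989.72 Pa = 436989.72 / 101325 = 4.3127532 atm ≈ 4.313 atm (4 s.f.).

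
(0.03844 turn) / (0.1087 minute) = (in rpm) 1 turn = 6.2831853 rad, so 0.03844 turn = 0.03844 * 6.2831853 = 0.24152564 rad. 1 minute = 60 s, so 0.1087 minute = 0.1087 * 60 = 6.522 s. Combine: 0.24152564 rad / 6.522 s = 0.037032451 rad/s. 1 rpm = 0.10471976 rad/s, so 0.037032451 rad/s = 0.037032451 / 0.10471976 = 0.35363385 rpm ≈ 0.3536 rpm (4 s.f.). Final answer: 0.3536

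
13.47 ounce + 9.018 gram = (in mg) 3.909e+05. Check: 1 ounce = 0.028349523 kg, so 13.47 ounce = 13.47 * 0.028349523 = 0.38186808 kg. 1 gram = 0.001 kg, so 9.018 gram = 9.018 * 0.001 = 0.009018 kg. Sum: 0.38186808 + 0.009018 = 0.39088608 kg. 1 mg = 1e-06 kg, so 0.39088608 kg = 0.39088608 / 1e-06 = 390886.08 mg ≈ 3.909e+05 mg (4 s.f.).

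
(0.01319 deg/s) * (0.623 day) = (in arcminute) 4.26e+04. Check: 1 deg/s = 0.017453293 rad/s, so 0.01319 deg/s = 0.01319 * 0.017453293 = 0.00023020893 rad/s. 1 day = 86400 s, so 0.623 day = 0.623 * 86400 = 53827.2 s. Combine: 0.00023020893 rad/s * 53827.2 s = 12.391502 rad. 1 arcminute = 0.00029088821 rad, so 12.391502 rad = 12.391502 / 0.00029088821 = 42598.846 arcminute ≈ 4.26e+04 arcminute (4 s.f.).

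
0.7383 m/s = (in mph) 1.652. Check: 1 mph = 0.44704 m/s, so 0.7383 m/s = 0.7383 / 0.44704 = 1.6515301 mph ≈ 1.652 mph (4 s.f.).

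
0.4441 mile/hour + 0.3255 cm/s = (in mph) 1 mile/hour = 0.44704 m/s, so 0.4441 mile/hour = 0.4441 * 0.44704 = 0.19853046 m/s. 1 cm/s = 0.01 m/s, so 0.3255 cm/s = 0.3255 * 0.01 = 0.003255 m/s. Sum: 0.19853046 + 0.003255 = 0.20178546 m/s. 1 mph = 0.44704 m/s, so 0.20178546 m/s = 0.20178546 / 0.44704 = 0.45138123 mph ≈ 0.4514 mph (4 s.f.). Final answer: 0.4514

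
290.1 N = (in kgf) 29.58. Check: 1 kgf = 9.80665 N, so 290.1 N = 290.1 / 9.80665 = 29.581967 kgf ≈ 29.58 kgf (4 s.f.).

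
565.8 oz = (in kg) 1 oz = 0.028349523 kg, so 565.8 oz = 565.8 * 0.028349523 = 16.04016 kg. Result: 16.04016 kg ≈ 16.04 kg (4 s.f.). Final answer: 16.04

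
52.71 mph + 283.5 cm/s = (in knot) 1 mph = 0.44704 m/s, so 52.71 mph = 52.71 * 0.44704 = 23.563478 m/s. 1 cm/s = 0.01 m/s, so 283.5 cm/s = 283.5 * 0.01 = 2.835 m/s. Sum: 23.563478 + 2.835 = 26.398478 m/s. 1 knot = 0.51444444 m/s, so 26.398478 m/s = 26.398478 / 0.51444444 = 51.314537 knot ≈ 51.31 knot (4 s.f.). Final answer: 51.31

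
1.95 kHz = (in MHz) 1 kHz = 1000 Hz, so 1.95 kHz = 1.95 * 1000 = 1950 Hz. 1 MHz = 1000000 Hz, so 1950 Hz = 1950 / 1000000 = 0.00195 MHz. Final answer: 0.00195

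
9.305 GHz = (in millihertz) 1 GHz = 1e+09 Hz, so 9.305 GHz = 9.305 * 1e+09 = 9.305e+09 Hz. 1 millihertz = 0.001 Hz, so 9.305e+09 Hz = 9.305e+09 / 0.001 = 9.305e+12 millihertz. Final answer: 9.305e+12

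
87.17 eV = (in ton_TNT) 3.338e-27. Check: 1 eV = 1.6021766e-19 J, so 87.17 eV = 87.17 * 1.6021766e-19 = 1.3966174e-17 J. 1 ton_TNT = 4.184e+09 J, so 1.3966174e-17 J = 1.3966174e-17 / 4.184e+09 = 3.3379956e-27 ton_TNT ≈ 3.338e-27 ton_TNT (4 s.f.).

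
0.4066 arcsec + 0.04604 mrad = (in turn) 1 arcsec = 4.8481368e-06 rad, so 0.4066 arcsec = 0.4066 * 4.8481368e-06 = 1.9712524e-06 rad. 1 mrad = 0.001 rad, so 0.04604 mrad = 0.04604 * 0.001 = 4.604e-05 rad. Sum: 1.9712524e-06 + 4.604e-05 = 4.8011252e-05 rad. 1 turn = 6.2831853 rad, so 4.8011252e-05 rad = 4.8011252e-05 / 6.2831853 = 7.6412281e-06 turn ≈ 7.641e-06 turn (4 s.f.). Final answer: 7.641e-06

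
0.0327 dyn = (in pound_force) 7.351e-08. Check: 1 dyn = 1e-05 N, so 0.0327 dyn = 0.0327 * 1e-05 = 3.27e-07 N. 1 pound_force = 4.4482216 N, so 3.27e-07 N = 3.27e-07 / 4.4482216 = 7.3512524e-08 pound_force ≈ 7.351e-08 pound_force (4 s.f.).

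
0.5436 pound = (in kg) 0.2466. Check: 1 pound = 0.45359237 kg, so 0.5436 pound = 0.5436 * 0.45359237 = 0.24657281 kg. Result: 0.24657281 kg ≈ 0.2466 kg (4 s.f.).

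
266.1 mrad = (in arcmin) 914.8. Check: 1 mrad = 0.001 rad, so 266.1 mrad = 266.1 * 0.001 = 0.2661 rad. 1 arcmin = 0.00029088821 rad, so 0.2661 rad = 0.2661 / 0.00029088821 = 914.78442 arcmin ≈ 914.8 arcmin (4 s.f.).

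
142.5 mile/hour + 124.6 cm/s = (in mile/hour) 1 mile/hour = 0.44704 m/s, so 142.5 mile/hour = 142.5 * 0.44704 = 63.7032 m/s. 1 cm/s = 0.01 m/s, so 124.6 cm/s = 124.6 * 0.01 = 1.246 m/s. Sum: 63.7032 + 1.246 = 64.9492 m/s. 1 mile/hour = 0.44704 m/s, so 64.9492 m/s = 64.9492 / 0.44704 = 145.28722 mile/hour ≈ 145.3 mile/hour (4 s.f.). Final answer: 145.3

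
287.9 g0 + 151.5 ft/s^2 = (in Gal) 1 g0 = 9.80665 m/s^2, so 287.9 g0 = 287.9 * 9.80665 = 2823.3345 m/s^2. 1 ft/s^2 = 0.3048 m/s^2, so 151.5 ft/s^2 = 151.5 * 0.3048 = 46.1772 m/s^2. Sum: 2823.3345 + 46.1772 = 2869.5117 m/s^2. 1 Gal = 0.01 m/s^2, so 2869.5117 m/s^2 = 2869.5117 / 0.01 = 286951.17 Gal ≈ 2.87e+05 Gal (4 s.f.). Final answer: 2.87e+05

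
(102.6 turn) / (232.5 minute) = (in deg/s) 2.648. Check: 1 turn = 6.2831853 rad, so 102.6 turn = 102.6 * 6.2831853 = 644.65481 rad. 1 minute = 60 s, so 232.5 minute = 232.5 * 60 = 13950 s. Combine: 644.65481 rad / 13950 s = 0.046211815 rad/s. 1 deg/s = 0.017453293 rad/s, so 0.046211815 rad/s = 0.046211815 / 0.017453293 = 2.6477419 deg/s ≈ 2.648 deg/s (4 s.f.).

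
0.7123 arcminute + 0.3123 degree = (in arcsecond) 1167. Check: 1 arcminute = 0.00029088821 rad, so 0.7123 arcminute = 0.7123 * 0.00029088821 = 0.00020719967 rad. 1 degree = 0.017453293 rad, so 0.3123 degree = 0.3123 * 0.017453293 = 0.0054506633 rad. Sum: 0.00020719967 + 0.0054506633 = 0.0056578629 rad. 1 arcsecond = 4.8481368e-06 rad, so 0.0056578629 rad = 0.0056578629 / 4.8481368e-06 = 1167.018 arcsecond ≈ 1167 arcsecond (4 s.f.).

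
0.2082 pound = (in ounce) 3.331. Check: 1 pound = 0.45359237 kg, so 0.2082 pound = 0.2082 * 0.45359237 = 0.094437931 kg. 1 ounce = 0.028349523 kg, so 0.094437931 kg = 0.094437931 / 0.028349523 = 3.3312 ounce ≈ 3.331 ounce (4 s.f.).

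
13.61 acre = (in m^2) 5.508e+04. Check: 1 acre = 4046.8564 m^2, so 13.61 acre = 13.61 * 4046.8564 = 55077.716 m^2. Result: 55077.716 m^2 ≈ 5.508e+04 m^2 (4 s.f.).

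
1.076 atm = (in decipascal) 1 atm = 101325 Pa, so 1.076 atm = 1.076 * 101325 = 109025.7 Pa. 1 decipascal = 0.1 Pa, so 109025.7 Pa = 109025.7 / 0.1 = 1090257 decipascal ≈ 1.09e+06 decipascal (4 s.f.). Final answer: 1.09e+06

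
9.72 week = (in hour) 1633. Check: 1 week = 604800 s, so 9.72 week = 9.72 * 604800 = 5878656 s. 1 hour = 3600 s, so 5878656 s = 5878656 / 3600 = 1632.96 hour ≈ 1633 hour (4 s.f.).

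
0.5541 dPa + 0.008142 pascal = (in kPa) 1 dPa = 0.1 Pa, so 0.5541 dPa = 0.5541 * 0.1 = 0.05541 Pa. 0.008142 pascal = 0.008142 Pa. Sum: 0.05541 + 0.008142 = 0.063552 Pa. 1 kPa = 1000 Pa, so 0.063552 Pa = 0.063552 / 1000 = 6.3552e-05 kPa ≈ 6.355e-05 kPa (4 s.f.). Final answer: 6.355e-05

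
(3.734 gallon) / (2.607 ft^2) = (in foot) 1 gallon = 0.0037854118 m^3, so 3.734 gallon = 3.734 * 0.0037854118 = 0.014134728 m^3. 1 ft^2 = 0.09290304 m^2, so 2.607 ft^2 = 2.607 * 0.09290304 = 0.24219823 m^2. Combine: 0.014134728 m^3 / 0.24219823 m^2 = 0.058360162 m. 1 foot = 0.3048 m, so 0.058360162 m = 0.058360162 / 0.3048 = 0.19147035 foot ≈ 0.1915 foot (4 s.f.). Final answer: 0.1915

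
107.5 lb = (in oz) 1720. Check: 1 lb = 0.45359237 kg, so 107.5 lb = 107.5 * 0.45359237 = 48.76118 kg. 1 oz = 0.028349523 kg, so 48.76118 kg = 48.76118 / 0.028349523 = 1720 oz.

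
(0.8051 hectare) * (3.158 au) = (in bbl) 1 hectare = 10000 m^2, so 0.8051 hectare = 0.8051 * 10000 = 8051 m^2. 1 au = 1.4959787e+11 m, so 3.158 au = 3.158 * 1.4959787e+11 = 4.7243008e+11 m. Combine: 8051 m^2 * 4.7243008e+11 m = 3.8035345e+15 m^3. 1 bbl = 0.15898729 m^3, so 3.8035345e+15 m^3 = 3.8035345e+15 / 0.15898729 = 2.3923513e+16 bbl ≈ 2.392e+16 bbl (4 s.f.). Final answer: 2.392e+16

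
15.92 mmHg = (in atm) 0.02095. Check: 1 mmHg = 133.32237 Pa, so 15.92 mmHg = 15.92 * 133.32237 = 2122.4921 Pa. 1 atm = 101325 Pa, so 2122.4921 Pa = 2122.4921 / 101325 = 0.020947368 atm ≈ 0.02095 atm (4 s.f.).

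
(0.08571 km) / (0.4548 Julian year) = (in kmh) 2.15e-05. Check: 1 km = 1000 m, so 0.08571 km = 0.08571 * 1000 = 85.71 m. 1 Julian year = 31557600 s, so 0.4548 Julian year = 0.4548 * 31557600 = 14352396 s. Combine: 85.71 m / 14352396 s = 5.971825e-06 m/s. 1 kmh = 0.27777778 m/s, so 5.971825e-06 m/s = 5.971825e-06 / 0.27777778 = 2.149857e-05 kmh ≈ 2.15e-05 kmh (4 s.f.).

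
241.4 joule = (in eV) 1.507e+21. Check: 241.4 joule = 241.4 J. 1 eV = 1.6021766e-19 J, so 241.4 J = 241.4 / 1.6021766e-19 = 1.5067003e+21 eV ≈ 1.507e+21 eV (4 s.f.).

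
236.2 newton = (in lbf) 236.2 newton = 236.2 N. 1 lbf = 4.4482216 N, so 236.2 N = 236.2 / 4.4482216 = 53.099872 lbf ≈ 53.1 lbf (4 s.f.). Final answer: 53.1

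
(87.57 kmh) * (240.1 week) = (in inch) 1.391e+11. Check: 1 kmh = 0.27777778 m/s, so 87.57 kmh = 87.57 * 0.27777778 = 24.325 m/s. 1 week = 604800 s, so 240.1 week = 240.1 * 604800 = 1.4521248e+08 s. Combine: 24.325 m/s * 1.4521248e+08 s = 3.5322936e+09 m. 1 inch = 0.0254 m, so 3.5322936e+09 m = 3.5322936e+09 / 0.0254 = 1.3906668e+11 inch ≈ 1.391e+11 inch (4 s.f.).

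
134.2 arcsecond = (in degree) 1 arcsecond = 4.8481368e-06 rad, so 134.2 arcsecond = 134.2 * 4.8481368e-06 = 0.00065061996 rad. 1 degree = 0.017453293 rad, so 0.00065061996 rad = 0.00065061996 / 0.017453293 = 0.037277778 degree ≈ 0.03728 degree (4 s.f.). Final answer: 0.03728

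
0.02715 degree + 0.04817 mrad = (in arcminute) 1.795. Check: 1 degree = 0.017453293 rad, so 0.02715 degree = 0.02715 * 0.017453293 = 0.00047385689 rad. 1 mrad = 0.001 rad, so 0.04817 mrad = 0.04817 * 0.001 = 4.817e-05 rad. Sum: 0.00047385689 + 4.817e-05 = 0.00052202689 rad. 1 arcminute = 0.00029088821 rad, so 0.00052202689 rad = 0.00052202689 / 0.00029088821 = 1.7945963 arcminute ≈ 1.795 arcminute (4 s.f.).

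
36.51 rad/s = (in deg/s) 1 deg/s = 0.017453293 rad/s, so 36.51 rad/s = 36.51 / 0.017453293 = 2091.8689 deg/s ≈ 2092 deg/s (4 s.f.). Final answer: 2092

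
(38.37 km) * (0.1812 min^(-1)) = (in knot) 225.2. Check: 1 km = 1000 m, so 38.37 km = 38.37 * 1000 = 38370 m. 1 min^(-1) = 0.016666667 Hz, so 0.1812 min^(-1) = 0.1812 * 0.016666667 = 0.00302 Hz. Combine: 38370 m * 0.00302 Hz = 115.8774 m/s. 1 knot = 0.51444444 m/s, so 115.8774 m/s = 115.8774 / 0.51444444 = 225.24765 knot ≈ 225.2 knot (4 s.f.).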